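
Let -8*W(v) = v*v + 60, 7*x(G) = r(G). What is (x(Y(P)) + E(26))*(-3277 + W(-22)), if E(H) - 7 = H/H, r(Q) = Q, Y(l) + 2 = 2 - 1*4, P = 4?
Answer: -173940/7 ≈ -24849.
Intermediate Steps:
Y(l) = -4 (Y(l) = -2 + (2 - 1*4) = -2 + (2 - 4) = -2 - 2 = -4)
x(G) = G/7
E(H) = 8 (E(H) = 7 + H/H = 7 + 1 = 8)
W(v) = -15/2 - v²/8 (W(v) = -(v*v + 60)/8 = -(v² + 60)/8 = -(60 + v²)/8 = -15/2 - v²/8)
(x(Y(P)) + E(26))*(-3277 + W(-22)) = ((⅐)*(-4) + 8)*(-3277 + (-15/2 - ⅛*(-22)²)) = (-4/7 + 8)*(-3277 + (-15/2 - ⅛*484)) = 52*(-3277 + (-15/2 - 121/2))/7 = 52*(-3277 - 68)/7 = (52/7)*(-3345) = -173940/7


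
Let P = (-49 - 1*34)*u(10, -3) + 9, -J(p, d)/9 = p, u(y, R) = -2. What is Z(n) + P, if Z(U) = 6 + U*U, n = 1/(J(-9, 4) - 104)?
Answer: 95750/529 ≈ 181.00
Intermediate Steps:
J(p, d) = -9*p
n = -1/23 (n = 1/(-9*(-9) - 104) = 1/(81 - 104) = 1/(-23) = -1/23 ≈ -0.043478)
P = 175 (P = (-49 - 1*34)*(-2) + 9 = (-49 - 34)*(-2) + 9 = -83*(-2) + 9 = 166 + 9 = 175)
Z(U) = 6 + U²
Z(n) + P = (6 + (-1/23)²) + 175 = (6 + 1/529) + 175 = 3175/529 + 175 = 95750/529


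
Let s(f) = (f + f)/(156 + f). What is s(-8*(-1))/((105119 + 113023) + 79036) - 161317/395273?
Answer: -982766409687/2408062011677 ≈ -0.40811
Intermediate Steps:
s(f) = 2*f/(156 + f) (s(f) = (2*f)/(156 + f) = 2*f/(156 + f))
s(-8*(-1))/((105119 + 113023) + 79036) - 161317/395273 = (2*(-8*(-1))/(156 - 8*(-1)))/((105119 + 113023) + 79036) - 161317/395273 = (2*8/(156 + 8))/(218142 + 79036) - 161317*1/395273 = (2*8/164)/297178 - 161317/395273 = (2*8*(1/164))*(1/297178) - 161317/395273 = (4/41)*(1/297178) - 161317/395273 = 2/6092149 - 161317/395273 = -982766409687/2408062011677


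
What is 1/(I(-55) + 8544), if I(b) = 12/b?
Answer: 55/469908 ≈ 0.00011704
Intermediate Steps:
1/(I(-55) + 8544) = 1/(12/(-55) + 8544) = 1/(12*(-1/55) + 8544) = 1/(-12/55 + 8544) = 1/(469908/55) = 55/469908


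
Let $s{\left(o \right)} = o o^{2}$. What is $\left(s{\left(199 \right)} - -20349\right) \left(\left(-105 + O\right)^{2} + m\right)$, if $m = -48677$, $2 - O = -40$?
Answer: $-353235583184$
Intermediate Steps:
$s{\left(o \right)} = o^{3}$
$O = 42$ ($O = 2 - -40 = 2 + 40 = 42$)
$\left(s{\left(199 \right)} - -20349\right) \left(\left(-105 + O\right)^{2} + m\right) = \left(199^{3} - -20349\right) \left(\left(-105 + 42\right)^{2} - 48677\right) = \left(7880599 + 20349\right) \left(\left(-63\right)^{2} - 48677\right) = 7900948 \left(3969 - 48677\right) = 7900948 \left(-44708\right) = -353235583184$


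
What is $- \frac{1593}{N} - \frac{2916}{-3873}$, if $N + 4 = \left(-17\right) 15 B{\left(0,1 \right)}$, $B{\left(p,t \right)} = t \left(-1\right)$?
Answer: $- \frac{1812591}{324041} \approx -5.5937$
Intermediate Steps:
$B{\left(p,t \right)} = - t$
$N = 251$ ($N = -4 + \left(-17\right) 15 \left(\left(-1\right) 1\right) = -4 - -255 = -4 + 255 = 251$)
$- \frac{1593}{N} - \frac{2916}{-3873} = - \frac{1593}{251} - \frac{2916}{-3873} = \left(-1593\right) \frac{1}{251} - - \frac{972}{1291} = - \frac{1593}{251} + \frac{972}{1291} = - \frac{1812591}{324041}$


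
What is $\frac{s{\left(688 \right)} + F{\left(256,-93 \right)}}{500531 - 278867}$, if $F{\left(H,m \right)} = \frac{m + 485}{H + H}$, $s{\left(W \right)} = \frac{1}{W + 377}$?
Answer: $\frac{52249}{15108618240} \approx 3.4582 \cdot 10^{-6}$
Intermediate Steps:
$s{\left(W \right)} = \frac{1}{377 + W}$
$F{\left(H,m \right)} = \frac{485 + m}{2 H}$
$\frac{s{\left(688 \right)} + F{\left(256,-93 \right)}}{500531 - 278867} = \frac{\frac{1}{377 + 688} + \frac{485 - 93}{2 \cdot 256}}{500531 - 278867} = \frac{\frac{1}{1065} + \frac{1}{2} \cdot \frac{1}{256} \cdot 392}{221664} = \left(\frac{1}{1065} + \frac{49}{64}\right) \frac{1}{221664} = \frac{52249}{68160} \cdot \frac{1}{221664} = \frac{52249}{15108618240}$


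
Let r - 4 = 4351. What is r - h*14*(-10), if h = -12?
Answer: 2675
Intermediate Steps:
r = 4355 (r = 4 + 4351 = 4355)
r - h*14*(-10) = 4355 - (-12*14)*(-10) = 4355 - (-168)*(-10) = 4355 - 1*1680 = 4355 - 1680 = 2675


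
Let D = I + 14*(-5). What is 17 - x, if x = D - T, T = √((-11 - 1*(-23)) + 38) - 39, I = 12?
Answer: 36 + 5*√2 ≈ 43.071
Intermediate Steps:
T = -39 + 5*√2 (T = √((-11 + 23) + 38) - 39 = √(12 + 38) - 39 = √50 - 39 = 5*√2 - 39 = -39 + 5*√2 ≈ -31.929)
D = -58 (D = 12 + 14*(-5) = 12 - 70 = -58)
x = -19 - 5*√2 (x = -58 - (-39 + 5*√2) = -58 + (39 - 5*√2) = -19 - 5*√2 ≈ -26.071)
17 - x = 17 - (-19 - 5*√2) = 17 + (19 + 5*√2) = 36 + 5*√2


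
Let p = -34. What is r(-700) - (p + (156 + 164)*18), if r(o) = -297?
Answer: -6023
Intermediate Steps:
r(-700) - (p + (156 + 164)*18) = -297 - (-34 + (156 + 164)*18) = -297 - (-34 + 320*18) = -297 - (-34 + 5760) = -297 - 1*5726 = -297 - 5726 = -6023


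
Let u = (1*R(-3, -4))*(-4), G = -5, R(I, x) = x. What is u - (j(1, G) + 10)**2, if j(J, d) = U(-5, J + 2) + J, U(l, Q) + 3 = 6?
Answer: -180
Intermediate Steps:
U(l, Q) = 3 (U(l, Q) = -3 + 6 = 3)
j(J, d) = 3 + J
u = 16 (u = (1*(-4))*(-4) = -4*(-4) = 16)
u - (j(1, G) + 10)**2 = 16 - ((3 + 1) + 10)**2 = 16 - (4 + 10)**2 = 16 - 1*14**2 = 16 - 1*196 = 16 - 196 = -180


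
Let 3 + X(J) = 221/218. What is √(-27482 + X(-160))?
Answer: I*√1306148962/218 ≈ 165.78*I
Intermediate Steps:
X(J) = -433/218 (X(J) = -3 + 221/218 = -433/218)
√(-27482 + X(-160)) = √(-27482 - 433/218) = √(-5991509/218) = I*√1306148962/218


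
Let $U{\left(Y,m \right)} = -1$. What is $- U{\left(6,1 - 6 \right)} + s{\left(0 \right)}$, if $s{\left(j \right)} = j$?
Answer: $1$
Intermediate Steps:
$- U{\left(6,1 - 6 \right)} + s{\left(0 \right)} = \left(-1\right) \left(-1\right) + 0 = 1 + 0 = 1$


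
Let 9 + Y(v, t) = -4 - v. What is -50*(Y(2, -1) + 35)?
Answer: -1000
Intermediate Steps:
Y(v, t) = -13 - v (Y(v, t) = -9 + (-4 - v) = -13 - v)
-50*(Y(2, -1) + 35) = -50*((-13 - 1*2) + 35) = -50*((-13 - 2) + 35) = -50*(-15 + 35) = -50*20 = -1000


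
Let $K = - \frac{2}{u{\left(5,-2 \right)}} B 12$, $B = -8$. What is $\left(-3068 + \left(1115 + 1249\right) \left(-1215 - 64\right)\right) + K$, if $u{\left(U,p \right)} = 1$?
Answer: $-3026432$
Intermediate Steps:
$K = 192$ ($K = - \frac{2}{1} \left(-8\right) 12 = \left(-2\right) 1 \left(-8\right) 12 = \left(-2\right) \left(-8\right) 12 = 16 \cdot 12 = 192$)
$\left(-3068 + \left(1115 + 1249\right) \left(-1215 - 64\right)\right) + K = \left(-3068 + \left(1115 + 1249\right) \left(-1215 - 64\right)\right) + 192 = \left(-3068 + 2364 \left(-1279\right)\right) + 192 = \left(-3068 - 3023556\right) + 192 = -3026624 + 192 = -3026432$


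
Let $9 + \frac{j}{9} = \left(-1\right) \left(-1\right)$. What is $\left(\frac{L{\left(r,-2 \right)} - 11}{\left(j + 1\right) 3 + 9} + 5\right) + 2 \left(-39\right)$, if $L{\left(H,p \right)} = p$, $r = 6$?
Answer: $- \frac{14879}{204} \approx -72.936$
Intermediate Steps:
$j = -72$ ($j = -81 + 9 \left(\left(-1\right) \left(-1\right)\right) = -81 + 9 \cdot 1 = -81 + 9 = -72$)
$\left(\frac{L{\left(r,-2 \right)} - 11}{\left(j + 1\right) 3 + 9} + 5\right) + 2 \left(-39\right) = \left(\frac{-2 - 11}{\left(-72 + 1\right) 3 + 9} + 5\right) + 2 \left(-39\right) = \left(- \frac{13}{\left(-71\right) 3 + 9} + 5\right) - 78 = \left(- \frac{13}{-213 + 9} + 5\right) - 78 = \left(- \frac{13}{-204} + 5\right) - 78 = \left(\left(-13\right) \left(- \frac{1}{204}\right) + 5\right) - 78 = \left(\frac{13}{204} + 5\right) - 78 = \frac{1033}{204} - 78 = - \frac{14879}{204}$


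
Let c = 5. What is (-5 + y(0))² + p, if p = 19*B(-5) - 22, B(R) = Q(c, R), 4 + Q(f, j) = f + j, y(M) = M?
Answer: -73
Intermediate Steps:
Q(f, j) = -4 + f + j (Q(f, j) = -4 + (f + j) = -4 + f + j)
B(R) = 1 + R (B(R) = -4 + 5 + R = 1 + R)
p = -98 (p = 19*(1 - 5) - 22 = 19*(-4) - 22 = -76 - 22 = -98)
(-5 + y(0))² + p = (-5 + 0)² - 98 = (-5)² - 98 = 25 - 98 = -73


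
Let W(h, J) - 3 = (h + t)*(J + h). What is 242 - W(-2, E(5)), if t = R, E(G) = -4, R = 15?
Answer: 317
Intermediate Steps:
t = 15
W(h, J) = 3 + (15 + h)*(J + h) (W(h, J) = 3 + (h + 15)*(J + h) = 3 + (15 + h)*(J + h))
242 - W(-2, E(5)) = 242 - (3 + (-2)² + 15*(-4) + 15*(-2) - 4*(-2)) = 242 - (3 + 4 - 60 - 30 + 8) = 242 - 1*(-75) = 242 + 75 = 317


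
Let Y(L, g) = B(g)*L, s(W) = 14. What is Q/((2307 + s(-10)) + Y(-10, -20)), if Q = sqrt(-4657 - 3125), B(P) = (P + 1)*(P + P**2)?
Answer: I*sqrt(7782)/74521 ≈ 0.0011838*I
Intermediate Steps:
B(P) = (1 + P)*(P + P**2)
Y(L, g) = L*g*(1 + g**2 + 2*g) (Y(L, g) = (g*(1 + g**2 + 2*g))*L = L*g*(1 + g**2 + 2*g))
Q = I*sqrt(7782) (Q = sqrt(-7782) = I*sqrt(7782) ≈ 88.216*I)
Q/((2307 + s(-10)) + Y(-10, -20)) = (I*sqrt(7782))/((2307 + 14) - 10*(-20)*(1 + (-20)**2 + 2*(-20))) = (I*sqrt(7782))/(2321 - 10*(-20)*(1 + 400 - 40)) = (I*sqrt(7782))/(2321 - 10*(-20)*361) = (I*sqrt(7782))/(2321 + 72200) = (I*sqrt(7782))/74521 = (I*sqrt(7782))*(1/74521) = I*sqrt(7782)/74521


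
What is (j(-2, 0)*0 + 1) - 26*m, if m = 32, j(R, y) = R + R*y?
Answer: -831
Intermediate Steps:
(j(-2, 0)*0 + 1) - 26*m = (-2*(1 + 0)*0 + 1) - 26*32 = (-2*1*0 + 1) - 832 = (-2*0 + 1) - 832 = (0 + 1) - 832 = 1 - 832 = -831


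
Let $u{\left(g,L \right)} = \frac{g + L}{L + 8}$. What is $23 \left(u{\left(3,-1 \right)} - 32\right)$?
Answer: $- \frac{5106}{7} \approx -729.43$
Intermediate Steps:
$u{\left(g,L \right)} = \frac{L + g}{8 + L}$
$23 \left(u{\left(3,-1 \right)} - 32\right) = 23 \left(\frac{-1 + 3}{8 - 1} - 32\right) = 23 \left(\frac{1}{7} \cdot 2 - 32\right) = 23 \left(\frac{2}{7} - 32\right) = 23 \left(- \frac{222}{7}\right) = - \frac{5106}{7}$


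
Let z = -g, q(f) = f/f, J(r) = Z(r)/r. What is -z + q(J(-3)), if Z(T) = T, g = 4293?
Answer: 4294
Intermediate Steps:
J(r) = 1 (J(r) = r/r = 1)
q(f) = 1
z = -4293 (z = -1*4293 = -4293)
-z + q(J(-3)) = -1*(-4293) + 1 = 4293 + 1 = 4294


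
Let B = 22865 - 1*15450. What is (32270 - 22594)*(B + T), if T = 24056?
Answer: 304513396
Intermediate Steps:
B = 7415 (B = 22865 - 15450 = 7415)
(32270 - 22594)*(B + T) = (32270 - 22594)*(7415 + 24056) = 9676*31471 = 304513396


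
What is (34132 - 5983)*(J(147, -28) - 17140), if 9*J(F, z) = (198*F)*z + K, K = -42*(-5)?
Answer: -3030765298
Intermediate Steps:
K = 210 (K = -7*(-30) = 210)
J(F, z) = 70/3 + 22*F*z (J(F, z) = ((198*F)*z + 210)/9 = (198*F*z + 210)/9 = (210 + 198*F*z)/9 = 70/3 + 22*F*z)
(34132 - 5983)*(J(147, -28) - 17140) = (34132 - 5983)*((70/3 + 22*147*(-28)) - 17140) = 28149*((70/3 - 90552) - 17140) = 28149*(-271586/3 - 17140) = 28149*(-323006/3) = -3030765298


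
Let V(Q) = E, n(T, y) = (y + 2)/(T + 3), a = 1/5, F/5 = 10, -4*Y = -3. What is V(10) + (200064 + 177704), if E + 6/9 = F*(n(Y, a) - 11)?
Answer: 1131740/3 ≈ 3.7725e+5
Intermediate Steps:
Y = ¾ (Y = -¼*(-3) = ¾ ≈ 0.75000)
F = 50 (F = 5*10 = 50)
a = ⅕ ≈ 0.20000
n(T, y) = (2 + y)/(3 + T)
E = -1564/3 (E = -⅔ + 50*((2 + ⅕)/(3 + ¾) - 11) = -⅔ + 50*((11/5)/(15/4) - 11) = -⅔ + 50*((4/15)*(11/5) - 11) = -⅔ + 50*(44/75 - 11) = -⅔ + 50*(-781/75) = -⅔ - 1562/3 = -1564/3 ≈ -521.33)
V(Q) = -1564/3
V(10) + (200064 + 177704) = -1564/3 + (200064 + 177704) = -1564/3 + 377768 = 1131740/3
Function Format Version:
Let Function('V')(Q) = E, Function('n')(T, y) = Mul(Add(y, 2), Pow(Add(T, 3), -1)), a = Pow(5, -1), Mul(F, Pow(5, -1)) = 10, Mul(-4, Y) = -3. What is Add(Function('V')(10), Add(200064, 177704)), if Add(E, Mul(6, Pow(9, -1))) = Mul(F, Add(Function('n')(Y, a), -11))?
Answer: Rational(1131740, 3) ≈ 3.7725e+5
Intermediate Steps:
Y = Rational(3, 4) (Y = Mul(Rational(-1, 4), -3) = Rational(3, 4) ≈ 0.75000)
F = 50 (F = Mul(5, 10) = 50)
a = Rational(1, 5) ≈ 0.20000
Function('n')(T, y) = Mul(Pow(Add(3, T), -1), Add(2, y)) (Function('n')(T, y) = Mul(Add(2, y), Pow(Add(3, T), -1)) = Mul(Pow(Add(3, T), -1), Add(2, y)))
E = Rational(-1564, 3) (E = Add(Rational(-2, 3), Mul(50, Add(Mul(Pow(Add(3, Rational(3, 4)), -1), Add(2, Rational(1, 5))), -11))) = Add(Rational(-2, 3), Mul(50, Add(Mul(Pow(Rational(15, 4), -1), Rational(11, 5)), -11))) = Add(Rational(-2, 3), Mul(50, Add(Mul(Rational(4, 15), Rational(11, 5)), -11))) = Add(Rational(-2, 3), Mul(50, Add(Rational(44, 75), -11))) = Add(Rational(-2, 3), Mul(50, Rational(-781, 75))) = Add(Rational(-2, 3), Rational(-1562, 3)) = Rational(-1564, 3) ≈ -521.33)
Function('V')(Q) = Rational(-1564, 3)
Add(Function('V')(10), Add(200064, 177704)) = Add(Rational(-1564, 3), Add(200064, 177704)) = Add(Rational(-1564, 3), 377768) = Rational(1131740, 3)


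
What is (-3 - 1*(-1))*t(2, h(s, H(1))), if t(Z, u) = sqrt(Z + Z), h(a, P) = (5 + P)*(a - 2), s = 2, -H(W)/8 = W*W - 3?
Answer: -4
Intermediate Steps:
H(W) = 24 - 8*W**2 (H(W) = -8*(W*W - 3) = -8*(W**2 - 3) = -8*(-3 + W**2) = 24 - 8*W**2)
h(a, P) = (-2 + a)*(5 + P) (h(a, P) = (5 + P)*(-2 + a) = (-2 + a)*(5 + P))
t(Z, u) = sqrt(2)*sqrt(Z) (t(Z, u) = sqrt(2*Z) = sqrt(2)*sqrt(Z))
(-3 - 1*(-1))*t(2, h(s, H(1))) = (-3 - 1*(-1))*(sqrt(2)*sqrt(2)) = (-3 + 1)*2 = -2*2 = -4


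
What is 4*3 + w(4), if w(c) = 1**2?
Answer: 13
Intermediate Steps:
w(c) = 1
4*3 + w(4) = 4*3 + 1 = 12 + 1 = 13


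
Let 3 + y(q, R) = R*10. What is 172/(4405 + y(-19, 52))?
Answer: 86/2461 ≈ 0.034945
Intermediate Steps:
y(q, R) = -3 + 10*R (y(q, R) = -3 + R*10 = -3 + 10*R)
172/(4405 + y(-19, 52)) = 172/(4405 + (-3 + 10*52)) = 172/(4405 + (-3 + 520)) = 172/(4405 + 517) = 172/4922 = (1/4922)*172 = 86/2461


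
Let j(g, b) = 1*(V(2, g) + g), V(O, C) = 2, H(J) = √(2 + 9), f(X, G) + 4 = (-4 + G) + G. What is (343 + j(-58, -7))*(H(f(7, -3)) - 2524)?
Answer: -724388 + 287*√11 ≈ -7.2344e+5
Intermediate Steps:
f(X, G) = -8 + 2*G (f(X, G) = -4 + ((-4 + G) + G) = -4 + (-4 + 2*G) = -8 + 2*G)
H(J) = √11
j(g, b) = 2 + g (j(g, b) = 1*(2 + g) = 2 + g)
(343 + j(-58, -7))*(H(f(7, -3)) - 2524) = (343 + (2 - 58))*(√11 - 2524) = (343 - 56)*(-2524 + √11) = 287*(-2524 + √11) = -724388 + 287*√11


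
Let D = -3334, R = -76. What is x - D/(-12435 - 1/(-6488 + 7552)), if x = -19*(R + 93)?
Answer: -4277109019/13230841 ≈ -323.27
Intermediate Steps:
x = -323 (x = -19*(-76 + 93) = -19*17 = -323)
x - D/(-12435 - 1/(-6488 + 7552)) = -323 - (-3334)/(-12435 - 1/(-6488 + 7552)) = -323 - (-3334)/(-12435 - 1/1064) = -323 - (-3334)/(-13230841/1064) = -323 - (-3334)*(-1064)/13230841 = -323 - 1*3547376/13230841 = -323 - 3547376/13230841 = -4277109019/13230841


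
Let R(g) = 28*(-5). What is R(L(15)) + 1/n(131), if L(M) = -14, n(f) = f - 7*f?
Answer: -110041/786 ≈ -140.00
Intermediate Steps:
n(f) = -6*f
R(g) = -140
R(L(15)) + 1/n(131) = -140 + 1/(-6*131) = -140 + 1/(-786) = -140 - 1/786 = -110041/786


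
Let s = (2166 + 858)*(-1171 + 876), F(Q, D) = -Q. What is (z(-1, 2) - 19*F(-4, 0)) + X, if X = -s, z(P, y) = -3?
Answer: 892001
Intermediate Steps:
s = -892080 (s = 3024*(-295) = -892080)
X = 892080 (X = -1*(-892080) = 892080)
(z(-1, 2) - 19*F(-4, 0)) + X = (-3 - (-19)*(-4)) + 892080 = (-3 - 19*4) + 892080 = (-3 - 76) + 892080 = -79 + 892080 = 892001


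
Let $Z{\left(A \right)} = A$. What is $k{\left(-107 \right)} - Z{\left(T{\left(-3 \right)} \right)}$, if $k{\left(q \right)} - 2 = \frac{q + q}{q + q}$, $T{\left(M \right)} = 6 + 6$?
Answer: $-9$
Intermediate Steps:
$T{\left(M \right)} = 12$
$k{\left(q \right)} = 3$ ($k{\left(q \right)} = 2 + \frac{q + q}{q + q} = 2 + \frac{2 q}{2 q} = 2 + 2 q \frac{1}{2 q} = 2 + 1 = 3$)
$k{\left(-107 \right)} - Z{\left(T{\left(-3 \right)} \right)} = 3 - 12 = -9$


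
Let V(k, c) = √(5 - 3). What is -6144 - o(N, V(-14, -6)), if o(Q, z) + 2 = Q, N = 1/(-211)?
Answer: -1295961/211 ≈ -6142.0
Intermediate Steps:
N = -1/211 ≈ -0.0047393
V(k, c) = √2
o(Q, z) = -2 + Q
-6144 - o(N, V(-14, -6)) = -6144 - (-2 - 1/211) = -6144 - 1*(-423/211) = -6144 + 423/211 = -1295961/211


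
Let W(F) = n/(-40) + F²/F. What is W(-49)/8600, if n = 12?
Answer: -493/86000 ≈ -0.0057326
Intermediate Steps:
W(F) = -3/10 + F (W(F) = 12/(-40) + F²/F = 12*(-1/40) + F = -3/10 + F)
W(-49)/8600 = (-3/10 - 49)/8600 = -493/10*1/8600 = -493/86000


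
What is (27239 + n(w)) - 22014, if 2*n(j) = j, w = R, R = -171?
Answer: 10279/2 ≈ 5139.5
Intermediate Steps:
w = -171
n(j) = j/2
(27239 + n(w)) - 22014 = (27239 + (1/2)*(-171)) - 22014 = (27239 - 171/2) - 22014 = 54307/2 - 22014 = 10279/2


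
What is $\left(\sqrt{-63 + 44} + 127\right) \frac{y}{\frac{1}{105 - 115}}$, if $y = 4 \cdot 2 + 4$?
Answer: $-15240 - 120 i \sqrt{19} \approx -15240.0 - 523.07 i$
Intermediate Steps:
$y = 12$ ($y = 8 + 4 = 12$)
$\left(\sqrt{-63 + 44} + 127\right) \frac{y}{\frac{1}{105 - 115}} = \left(\sqrt{-63 + 44} + 127\right) \frac{12}{\frac{1}{105 - 115}} = \left(\sqrt{-19} + 127\right) \frac{12}{\frac{1}{-10}} = \left(i \sqrt{19} + 127\right) \frac{12}{- \frac{1}{10}} = \left(127 + i \sqrt{19}\right) 12 \left(-10\right) = \left(127 + i \sqrt{19}\right) \left(-120\right) = -15240 - 120 i \sqrt{19}$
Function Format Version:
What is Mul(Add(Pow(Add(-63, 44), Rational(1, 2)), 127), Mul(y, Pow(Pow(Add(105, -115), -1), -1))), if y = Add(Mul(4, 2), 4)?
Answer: Add(-15240, Mul(-120, I, Pow(19, Rational(1, 2)))) ≈ Add(-15240., Mul(-523.07, I))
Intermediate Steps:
y = 12 (y = Add(8, 4) = 12)
Mul(Add(Pow(Add(-63, 44), Rational(1, 2)), 127), Mul(y, Pow(Pow(Add(105, -115), -1), -1))) = Mul(Add(Pow(Add(-63, 44), Rational(1, 2)), 127), Mul(12, Pow(Pow(Add(105, -115), -1), -1))) = Mul(Add(Pow(-19, Rational(1, 2)), 127), Mul(12, Pow(Pow(-10, -1), -1))) = Mul(Add(Mul(I, Pow(19, Rational(1, 2))), 127), Mul(12, Pow(Rational(-1, 10), -1))) = Mul(Add(127, Mul(I, Pow(19, Rational(1, 2)))), Mul(12, -10)) = Mul(Add(127, Mul(I, Pow(19, Rational(1, 2)))), -120) = Add(-15240, Mul(-120, I, Pow(19, Rational(1, 2))))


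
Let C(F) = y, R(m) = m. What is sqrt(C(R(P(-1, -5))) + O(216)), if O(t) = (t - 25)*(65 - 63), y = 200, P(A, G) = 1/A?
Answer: sqrt(582) ≈ 24.125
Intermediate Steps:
C(F) = 200
O(t) = -50 + 2*t (O(t) = (-25 + t)*2 = -50 + 2*t)
sqrt(C(R(P(-1, -5))) + O(216)) = sqrt(200 + (-50 + 2*216)) = sqrt(200 + (-50 + 432)) = sqrt(200 + 382) = sqrt(582)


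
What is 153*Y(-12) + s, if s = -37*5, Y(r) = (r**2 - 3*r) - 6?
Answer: 26437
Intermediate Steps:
Y(r) = -6 + r**2 - 3*r
s = -185
153*Y(-12) + s = 153*(-6 + (-12)**2 - 3*(-12)) - 185 = 153*(-6 + 144 + 36) - 185 = 153*174 - 185 = 26622 - 185 = 26437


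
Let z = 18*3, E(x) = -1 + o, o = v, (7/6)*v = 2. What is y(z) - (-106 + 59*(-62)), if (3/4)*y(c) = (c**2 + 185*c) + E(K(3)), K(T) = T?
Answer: 440432/21 ≈ 20973.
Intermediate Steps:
v = 12/7 (v = (6/7)*2 = 12/7 ≈ 1.7143)
o = 12/7 ≈ 1.7143
E(x) = 5/7 (E(x) = -1 + 12/7 = 5/7)
z = 54
y(c) = 20/21 + 4*c**2/3 + 740*c/3 (y(c) = 4*((c**2 + 185*c) + 5/7)/3 = 4*(5/7 + c**2 + 185*c)/3 = 20/21 + 4*c**2/3 + 740*c/3)
y(z) - (-106 + 59*(-62)) = (20/21 + (4/3)*54**2 + (740/3)*54) - (-106 + 59*(-62)) = (20/21 + (4/3)*2916 + 13320) - (-106 - 3658) = (20/21 + 3888 + 13320) - 1*(-3764) = 361388/21 + 3764 = 440432/21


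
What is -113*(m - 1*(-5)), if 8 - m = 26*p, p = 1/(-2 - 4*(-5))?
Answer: -11752/9 ≈ -1305.8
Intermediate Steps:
p = 1/18 (p = 1/(-2 + 20) = 1/18 ≈ 0.055556)
m = 59/9 (m = 8 - 26/18 = 8 - 1*13/9 = 8 - 13/9 = 59/9 ≈ 6.5556)
-113*(m - 1*(-5)) = -113*(59/9 - 1*(-5)) = -113*(59/9 + 5) = -113*104/9 = -11752/9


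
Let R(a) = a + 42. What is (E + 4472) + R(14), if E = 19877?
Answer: 24405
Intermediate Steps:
R(a) = 42 + a
(E + 4472) + R(14) = (19877 + 4472) + (42 + 14) = 24349 + 56 = 24405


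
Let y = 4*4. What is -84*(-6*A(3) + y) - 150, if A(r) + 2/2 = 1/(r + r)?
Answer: -1914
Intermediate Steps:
A(r) = -1 + 1/(2*r) (A(r) = -1 + 1/(r + r) = -1 + 1/(2*r))
y = 16
-84*(-6*A(3) + y) - 150 = -84*(-6*(½ - 1*3)/3 + 16) - 150 = -84*(-2*(½ - 3) + 16) - 150 = -84*(-2*(-5)/2 + 16) - 150 = -84*(-6*(-⅚) + 16) - 150 = -84*(5 + 16) - 150 = -84*21 - 150 = -1764 - 150 = -1914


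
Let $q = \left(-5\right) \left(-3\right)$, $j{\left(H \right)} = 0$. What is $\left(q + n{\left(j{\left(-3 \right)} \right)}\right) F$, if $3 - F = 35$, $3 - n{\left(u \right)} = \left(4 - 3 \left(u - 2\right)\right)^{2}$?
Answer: $2624$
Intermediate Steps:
$n{\left(u \right)} = 3 - \left(10 - 3 u\right)^{2}$ ($n{\left(u \right)} = 3 - \left(4 - 3 \left(u - 2\right)\right)^{2} = 3 - \left(4 - 3 \left(-2 + u\right)\right)^{2} = 3 - \left(4 - \left(-6 + 3 u\right)\right)^{2} = 3 - \left(10 - 3 u\right)^{2}$)
$F = -32$ ($F = 3 - 35 = -32$)
$q = 15$
$\left(q + n{\left(j{\left(-3 \right)} \right)}\right) F = \left(15 + \left(3 - \left(-10 + 3 \cdot 0\right)^{2}\right)\right) \left(-32\right) = \left(15 + \left(3 - \left(-10 + 0\right)^{2}\right)\right) \left(-32\right) = \left(15 + \left(3 - \left(-10\right)^{2}\right)\right) \left(-32\right) = \left(15 + \left(3 - 100\right)\right) \left(-32\right) = \left(15 - 97\right) \left(-32\right) = \left(-82\right) \left(-32\right) = 2624$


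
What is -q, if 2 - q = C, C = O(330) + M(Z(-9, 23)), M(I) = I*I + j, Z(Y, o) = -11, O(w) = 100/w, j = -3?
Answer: 3838/33 ≈ 116.30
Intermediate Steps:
M(I) = -3 + I**2 (M(I) = I*I - 3 = I**2 - 3 = -3 + I**2)
C = 3904/33 (C = 100/330 + (-3 + (-11)**2) = 100*(1/330) + (-3 + 121) = 10/33 + 118 = 3904/33 ≈ 118.30)
q = -3838/33 (q = 2 - 1*3904/33 = 2 - 3904/33 = -3838/33 ≈ -116.30)
-q = -1*(-3838/33) = 3838/33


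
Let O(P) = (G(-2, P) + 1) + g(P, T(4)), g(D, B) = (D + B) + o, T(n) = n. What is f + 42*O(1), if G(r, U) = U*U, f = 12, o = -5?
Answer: 96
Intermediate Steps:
G(r, U) = U²
g(D, B) = -5 + B + D (g(D, B) = (D + B) - 5 = (B + D) - 5 = -5 + B + D)
O(P) = P + P² (O(P) = (P² + 1) + (-5 + 4 + P) = (1 + P²) + (-1 + P) = P + P²)
f + 42*O(1) = 12 + 42*(1*(1 + 1)) = 12 + 42*(1*2) = 12 + 42*2 = 12 + 84 = 96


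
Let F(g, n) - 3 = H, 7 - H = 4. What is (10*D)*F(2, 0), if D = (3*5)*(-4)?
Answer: -3600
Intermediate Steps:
H = 3 (H = 7 - 1*4 = 7 - 4 = 3)
F(g, n) = 6 (F(g, n) = 3 + 3 = 6)
D = -60 (D = 15*(-4) = -60)
(10*D)*F(2, 0) = (10*(-60))*6 = -600*6 = -3600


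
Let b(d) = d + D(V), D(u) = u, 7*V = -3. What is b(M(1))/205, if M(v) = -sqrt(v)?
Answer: -2/287 ≈ -0.0069686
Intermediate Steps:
V = -3/7 (V = (1/7)*(-3) = -3/7 ≈ -0.42857)
b(d) = -3/7 + d (b(d) = d - 3/7 = -3/7 + d)
b(M(1))/205 = (-3/7 - sqrt(1))/205 = (-3/7 - 1*1)*(1/205) = (-3/7 - 1)*(1/205) = -10/7*1/205 = -2/287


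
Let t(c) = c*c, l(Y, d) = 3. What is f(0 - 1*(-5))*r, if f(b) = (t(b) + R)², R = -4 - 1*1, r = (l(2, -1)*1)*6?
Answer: 7200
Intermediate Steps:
r = 18 (r = (3*1)*6 = 3*6 = 18)
t(c) = c²
R = -5 (R = -4 - 1 = -5)
f(b) = (-5 + b²)² (f(b) = (b² - 5)² = (-5 + b²)²)
f(0 - 1*(-5))*r = (-5 + (0 - 1*(-5))²)²*18 = (-5 + (0 + 5)²)²*18 = (-5 + 5²)²*18 = (-5 + 25)²*18 = 20²*18 = 400*18 = 7200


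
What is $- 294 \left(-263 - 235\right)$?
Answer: $146412$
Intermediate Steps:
$- 294 \left(-263 - 235\right) = \left(-294\right) \left(-498\right) = 146412$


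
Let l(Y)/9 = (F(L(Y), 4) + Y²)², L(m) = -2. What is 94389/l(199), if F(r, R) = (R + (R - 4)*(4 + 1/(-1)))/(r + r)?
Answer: 31463/4704480000 ≈ 6.6879e-6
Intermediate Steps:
F(r, R) = (-12 + 4*R)/(2*r) (F(r, R) = (R + (-4 + R)*(4 - 1))/((2*r)) = (R + (-4 + R)*3)*(1/(2*r)) = (R + (-12 + 3*R))*(1/(2*r)) = (-12 + 4*R)*(1/(2*r)) = (-12 + 4*R)/(2*r))
l(Y) = 9*(-1 + Y²)² (l(Y) = 9*(2*(-3 + 4)/(-2) + Y²)² = 9*(2*(-½)*1 + Y²)² = 9*(-1 + Y²)²)
94389/l(199) = 94389/((9*(-1 + 199²)²)) = 94389/((9*(-1 + 39601)²)) = 94389/((9*39600²)) = 94389/((9*1568160000)) = 94389/14113440000 = 94389*(1/14113440000) = 31463/4704480000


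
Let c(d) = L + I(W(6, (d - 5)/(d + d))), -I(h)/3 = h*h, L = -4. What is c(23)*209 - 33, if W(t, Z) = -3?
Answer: -6512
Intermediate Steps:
I(h) = -3*h² (I(h) = -3*h*h = -3*h²)
c(d) = -31 (c(d) = -4 - 3*(-3)² = -4 - 3*9 = -4 - 27 = -31)
c(23)*209 - 33 = -31*209 - 33 = -6479 - 33 = -6512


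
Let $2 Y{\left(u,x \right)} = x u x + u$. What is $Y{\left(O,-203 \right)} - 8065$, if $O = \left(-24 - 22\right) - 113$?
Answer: $-3284260$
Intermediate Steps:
$O = -159$ ($O = -46 - 113 = -159$)
$Y{\left(u,x \right)} = \frac{u}{2} + \frac{u x^{2}}{2}$ ($Y{\left(u,x \right)} = \frac{x u x + u}{2} = \frac{u x x + u}{2} = \frac{u x^{2} + u}{2} = \frac{u + u x^{2}}{2} = \frac{u}{2} + \frac{u x^{2}}{2}$)
$Y{\left(O,-203 \right)} - 8065 = \frac{1}{2} \left(-159\right) \left(1 + \left(-203\right)^{2}\right) - 8065 = \frac{1}{2} \left(-159\right) \left(1 + 41209\right) - 8065 = \frac{1}{2} \left(-159\right) 41210 - 8065 = -3276195 - 8065 = -3284260$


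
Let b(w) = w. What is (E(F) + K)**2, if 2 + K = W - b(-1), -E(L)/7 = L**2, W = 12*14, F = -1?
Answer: 25600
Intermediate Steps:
W = 168
E(L) = -7*L**2
K = 167 (K = -2 + (168 - 1*(-1)) = -2 + (168 + 1) = -2 + 169 = 167)
(E(F) + K)**2 = (-7*(-1)**2 + 167)**2 = (-7*1 + 167)**2 = (-7 + 167)**2 = 160**2 = 25600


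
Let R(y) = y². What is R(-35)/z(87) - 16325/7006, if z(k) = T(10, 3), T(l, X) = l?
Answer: 420955/3503 ≈ 120.17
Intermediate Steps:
z(k) = 10
R(-35)/z(87) - 16325/7006 = (-35)²/10 - 16325/7006 = 1225*(⅒) - 16325*1/7006 = 245/2 - 16325/7006 = 420955/3503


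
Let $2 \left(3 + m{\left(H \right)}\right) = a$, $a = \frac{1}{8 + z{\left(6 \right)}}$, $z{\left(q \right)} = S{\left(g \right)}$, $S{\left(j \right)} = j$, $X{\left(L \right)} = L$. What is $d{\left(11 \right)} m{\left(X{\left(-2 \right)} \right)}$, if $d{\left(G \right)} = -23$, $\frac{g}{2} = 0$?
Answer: $\frac{1081}{16} \approx 67.563$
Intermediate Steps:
$g = 0$ ($g = 2 \cdot 0 = 0$)
$z{\left(q \right)} = 0$
$a = \frac{1}{8}$ ($a = \frac{1}{8 + 0} = \frac{1}{8} \approx 0.125$)
$m{\left(H \right)} = - \frac{47}{16}$ ($m{\left(H \right)} = -3 + \frac{1}{2} \cdot \frac{1}{8} = -3 + \frac{1}{16} = - \frac{47}{16}$)
$d{\left(11 \right)} m{\left(X{\left(-2 \right)} \right)} = \left(-23\right) \left(- \frac{47}{16}\right) = \frac{1081}{16}$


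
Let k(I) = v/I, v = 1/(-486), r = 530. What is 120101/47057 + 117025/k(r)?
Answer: -1418453244451399/47057 ≈ -3.0143e+10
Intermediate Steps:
v = -1/486 ≈ -0.0020576
k(I) = -1/(486*I)
120101/47057 + 117025/k(r) = 120101/47057 + 117025/((-1/486/530)) = 120101*(1/47057) + 117025/((-1/486*1/530)) = 120101/47057 + 117025/(-1/257580) = 120101/47057 + 117025*(-257580) = 120101/47057 - 30143299500 = -1418453244451399/47057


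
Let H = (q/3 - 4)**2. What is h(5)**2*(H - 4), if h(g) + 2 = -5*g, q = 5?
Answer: 1053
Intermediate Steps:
h(g) = -2 - 5*g
H = 49/9 (H = (5/3 - 4)**2 = (-7/3)**2 = 49/9 ≈ 5.4444)
h(5)**2*(H - 4) = (-2 - 5*5)**2*(49/9 - 4) = (-2 - 25)**2*(13/9) = (-27)**2*(13/9) = 729*(13/9) = 1053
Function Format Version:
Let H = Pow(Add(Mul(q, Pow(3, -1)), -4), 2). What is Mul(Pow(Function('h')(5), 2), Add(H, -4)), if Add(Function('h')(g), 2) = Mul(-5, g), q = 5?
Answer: 1053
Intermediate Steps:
Function('h')(g) = Add(-2, Mul(-5, g))
H = Rational(49, 9) (H = Pow(Add(Mul(5, Pow(3, -1)), -4), 2) = Pow(Add(Mul(5, Rational(1, 3)), -4), 2) = Pow(Add(Rational(5, 3), -4), 2) = Pow(Rational(-7, 3), 2) = Rational(49, 9) ≈ 5.4444)
Mul(Pow(Function('h')(5), 2), Add(H, -4)) = Mul(Pow(Add(-2, Mul(-5, 5)), 2), Add(Rational(49, 9), -4)) = Mul(Pow(Add(-2, -25), 2), Rational(13, 9)) = Mul(Pow(-27, 2), Rational(13, 9)) = Mul(729, Rational(13, 9)) = 1053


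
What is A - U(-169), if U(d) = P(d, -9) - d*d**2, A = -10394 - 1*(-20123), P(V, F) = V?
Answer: -4816911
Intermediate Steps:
A = 9729 (A = -10394 + 20123 = 9729)
U(d) = d - d**3 (U(d) = d - d*d**2 = d - d**3)
A - U(-169) = 9729 - (-169 - 1*(-169)**3) = 9729 - (-169 - 1*(-4826809)) = 9729 - (-169 + 4826809) = 9729 - 1*4826640 = 9729 - 4826640 = -4816911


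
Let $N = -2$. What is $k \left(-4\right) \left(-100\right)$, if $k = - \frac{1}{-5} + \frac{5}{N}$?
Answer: $-920$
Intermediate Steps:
$k = - \frac{23}{10}$ ($k = - \frac{1}{-5} + \frac{5}{-2} = \left(-1\right) \left(- \frac{1}{5}\right) + 5 \left(- \frac{1}{2}\right) = \frac{1}{5} - \frac{5}{2} = - \frac{23}{10} \approx -2.3$)
$k \left(-4\right) \left(-100\right) = \left(- \frac{23}{10}\right) \left(-4\right) \left(-100\right) = \frac{46}{5} \left(-100\right) = -920$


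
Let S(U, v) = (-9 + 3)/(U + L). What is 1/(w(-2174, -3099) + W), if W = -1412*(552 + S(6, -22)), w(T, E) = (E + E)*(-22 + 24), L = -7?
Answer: -1/800292 ≈ -1.2495e-6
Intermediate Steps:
S(U, v) = -6/(-7 + U) (S(U, v) = (-9 + 3)/(U - 7) = -6/(-7 + U))
w(T, E) = 4*E (w(T, E) = (2*E)*2 = 4*E)
W = -787896 (W = -1412*(552 - 6/(-7 + 6)) = -1412*(552 - 6/(-1)) = -1412*(552 - 6*(-1)) = -1412*(552 + 6) = -1412*558 = -787896)
1/(w(-2174, -3099) + W) = 1/(4*(-3099) - 787896) = 1/(-12396 - 787896) = 1/(-800292) = -1/800292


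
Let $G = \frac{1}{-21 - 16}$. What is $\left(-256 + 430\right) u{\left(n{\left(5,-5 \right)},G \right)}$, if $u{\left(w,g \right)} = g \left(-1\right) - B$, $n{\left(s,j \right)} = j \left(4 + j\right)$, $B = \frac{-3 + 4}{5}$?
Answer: $- \frac{5568}{185} \approx -30.097$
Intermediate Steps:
$B = \frac{1}{5}$ ($B = 1 \cdot \frac{1}{5} = \frac{1}{5} \approx 0.2$)
$G = - \frac{1}{37}$ ($G = \frac{1}{-37} = - \frac{1}{37} \approx -0.027027$)
$u{\left(w,g \right)} = - \frac{1}{5} - g$ ($u{\left(w,g \right)} = g \left(-1\right) - \frac{1}{5} = - g - \frac{1}{5} = - \frac{1}{5} - g$)
$\left(-256 + 430\right) u{\left(n{\left(5,-5 \right)},G \right)} = \left(-256 + 430\right) \left(- \frac{1}{5} - - \frac{1}{37}\right) = 174 \left(- \frac{1}{5} + \frac{1}{37}\right) = 174 \left(- \frac{32}{185}\right) = - \frac{5568}{185}$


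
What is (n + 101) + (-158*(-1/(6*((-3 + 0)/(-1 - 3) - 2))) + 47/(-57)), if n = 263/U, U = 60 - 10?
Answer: 240451/2850 ≈ 84.369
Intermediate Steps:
U = 50
n = 263/50 ≈ 5.2600
(n + 101) + (-158*(-1/(6*((-3 + 0)/(-1 - 3) - 2))) + 47/(-57)) = (263/50 + 101) + (-158*(-1/(6*((-3 + 0)/(-1 - 3) - 2))) + 47/(-57)) = 5313/50 + (-158*(-1/(6*(-3/(-4) - 2))) + 47*(-1/57)) = 5313/50 + (-158*(-1/(6*(-3*(-¼) - 2))) - 47/57) = 5313/50 + (-158*(-1/(6*(¾ - 2))) - 47/57) = 5313/50 + (-158/((-5/4*(-6))) - 47/57) = 5313/50 + (-158/15/2 - 47/57) = 5313/50 + (-158*2/15 - 47/57) = 5313/50 + (-316/15 - 47/57) = 5313/50 - 6239/285 = 240451/2850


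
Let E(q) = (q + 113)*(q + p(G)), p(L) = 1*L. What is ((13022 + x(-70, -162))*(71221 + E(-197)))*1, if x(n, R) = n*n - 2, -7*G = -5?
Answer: 1571745280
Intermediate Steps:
G = 5/7 (G = -⅐*(-5) = 5/7 ≈ 0.71429)
p(L) = L
E(q) = (113 + q)*(5/7 + q) (E(q) = (q + 113)*(q + 5/7) = (113 + q)*(5/7 + q))
x(n, R) = -2 + n² (x(n, R) = n² - 2 = -2 + n²)
((13022 + x(-70, -162))*(71221 + E(-197)))*1 = ((13022 + (-2 + (-70)²))*(71221 + (565/7 + (-197)² + (796/7)*(-197))))*1 = ((13022 + (-2 + 4900))*(71221 + (565/7 + 38809 - 156812/7)))*1 = ((13022 + 4898)*(71221 + 16488))*1 = (17920*87709)*1 = 1571745280*1 = 1571745280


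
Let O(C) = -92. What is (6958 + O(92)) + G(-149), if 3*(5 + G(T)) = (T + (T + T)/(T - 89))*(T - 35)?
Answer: 5684465/357 ≈ 15923.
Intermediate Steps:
G(T) = -5 + (-35 + T)*(T + 2*T/(-89 + T))/3 (G(T) = -5 + ((T + (T + T)/(T - 89))*(T - 35))/3 = -5 + ((T + (2*T)/(-89 + T))*(-35 + T))/3 = -5 + ((T + 2*T/(-89 + T))*(-35 + T))/3 = -5 + ((-35 + T)*(T + 2*T/(-89 + T)))/3 = -5 + (-35 + T)*(T + 2*T/(-89 + T))/3)
(6958 + O(92)) + G(-149) = (6958 - 92) + (1335 + (-149)**3 - 122*(-149)**2 + 3030*(-149))/(3*(-89 - 149)) = 6866 + (1/3)*(1335 - 3307949 - 122*22201 - 451470)/(-238) = 6866 + (1/3)*(-1/238)*(1335 - 3307949 - 2708522 - 451470) = 6866 + (1/3)*(-1/238)*(-6466606) = 6866 + 3233303/357 = 5684465/357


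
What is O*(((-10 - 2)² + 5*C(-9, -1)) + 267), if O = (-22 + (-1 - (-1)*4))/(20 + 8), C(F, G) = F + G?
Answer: -6859/28 ≈ -244.96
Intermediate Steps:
O = -19/28 (O = (-22 + (-1 - 1*(-4)))/28 = (-22 + (-1 + 4))*(1/28) = (-22 + 3)*(1/28) = -19*1/28 = -19/28 ≈ -0.67857)
O*(((-10 - 2)² + 5*C(-9, -1)) + 267) = -19*(((-10 - 2)² + 5*(-9 - 1)) + 267)/28 = -19*(((-12)² + 5*(-10)) + 267)/28 = -19*((144 - 50) + 267)/28 = -19*(94 + 267)/28 = -19/28*361 = -6859/28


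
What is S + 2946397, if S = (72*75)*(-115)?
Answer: 2325397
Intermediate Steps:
S = -621000 (S = 5400*(-115) = -621000)
S + 2946397 = -621000 + 2946397 = 2325397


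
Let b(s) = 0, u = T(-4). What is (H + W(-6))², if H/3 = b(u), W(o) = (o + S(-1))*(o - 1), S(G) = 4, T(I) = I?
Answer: 196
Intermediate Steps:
u = -4
W(o) = (-1 + o)*(4 + o) (W(o) = (o + 4)*(o - 1) = (4 + o)*(-1 + o) = (-1 + o)*(4 + o))
H = 0 (H = 3*0 = 0)
(H + W(-6))² = (0 + (-4 + (-6)² + 3*(-6)))² = (0 + (-4 + 36 - 18))² = (0 + 14)² = 14² = 196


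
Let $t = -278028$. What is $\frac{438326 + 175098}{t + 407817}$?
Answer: $\frac{613424}{129789} \approx 4.7263$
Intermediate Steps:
$\frac{438326 + 175098}{t + 407817} = \frac{438326 + 175098}{-278028 + 407817} = \frac{613424}{129789}$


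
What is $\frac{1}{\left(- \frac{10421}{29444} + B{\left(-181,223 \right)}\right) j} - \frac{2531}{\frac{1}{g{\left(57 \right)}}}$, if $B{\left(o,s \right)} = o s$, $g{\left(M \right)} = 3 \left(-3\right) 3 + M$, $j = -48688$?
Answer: $- \frac{64611597252006407}{850936352588} \approx -75930.0$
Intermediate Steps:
$g{\left(M \right)} = -27 + M$ ($g{\left(M \right)} = \left(-9\right) 3 + M = -27 + M$)
$\frac{1}{\left(- \frac{10421}{29444} + B{\left(-181,223 \right)}\right) j} - \frac{2531}{\frac{1}{g{\left(57 \right)}}} = \frac{1}{\left(- \frac{10421}{29444} - 40363\right) \left(-48688\right)} - \frac{2531}{\frac{1}{-27 + 57}} = \frac{1}{\left(-10421\right) \frac{1}{29444} - 40363} \left(- \frac{1}{48688}\right) - \frac{2531}{\frac{1}{30}} = \frac{1}{- \frac{613}{1732} - 40363} \left(- \frac{1}{48688}\right) - 2531 \frac{1}{\frac{1}{30}} = \frac{1}{- \frac{69909329}{1732}} \left(- \frac{1}{48688}\right) - 75930 = \left(- \frac{1732}{69909329}\right) \left(- \frac{1}{48688}\right) - 75930 = \frac{433}{850936352588} - 75930 = - \frac{64611597252006407}{850936352588}$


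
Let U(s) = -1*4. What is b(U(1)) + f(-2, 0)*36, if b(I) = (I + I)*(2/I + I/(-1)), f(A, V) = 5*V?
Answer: -28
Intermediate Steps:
U(s) = -4
b(I) = 2*I*(-I + 2/I) (b(I) = (2*I)*(2/I + I*(-1)) = (2*I)*(2/I - I) = (2*I)*(-I + 2/I) = 2*I*(-I + 2/I))
b(U(1)) + f(-2, 0)*36 = (4 - 2*(-4)²) + (5*0)*36 = (4 - 2*16) + 0*36 = (4 - 32) + 0 = -28 + 0 = -28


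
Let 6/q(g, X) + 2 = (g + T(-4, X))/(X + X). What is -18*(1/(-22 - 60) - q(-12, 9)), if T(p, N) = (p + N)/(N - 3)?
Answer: -475677/11603 ≈ -40.996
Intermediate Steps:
T(p, N) = (N + p)/(-3 + N)
q(g, X) = 6/(-2 + (g + (-4 + X)/(-3 + X))/(2*X)) (q(g, X) = 6/(-2 + (g + (X - 4)/(-3 + X))/(X + X)) = 6/(-2 + (g + (-4 + X)/(-3 + X))/((2*X))) = 6/(-2 + (g + (-4 + X)/(-3 + X))*(1/(2*X))) = 6/(-2 + (g + (-4 + X)/(-3 + X))/(2*X)))
-18*(1/(-22 - 60) - q(-12, 9)) = -18*(1/(-22 - 60) - 12*9*(-3 + 9)/(-4 + 9 + (-3 + 9)*(-12 - 4*9))) = -18*(1/(-82) - 12*9*6/(-4 + 9 + 6*(-12 - 36))) = -18*(-1/82 - 12*9*6/(-4 + 9 + 6*(-48))) = -18*(-1/82 - 12*9*6/(-4 + 9 - 288)) = -18*(-1/82 - 12*9*6/(-283)) = -18*(-1/82 - 12*9*(-1)*6/283) = -18*(-1/82 - 1*(-648/283)) = -18*(-1/82 + 648/283) = -18*52853/23206 = -475677/11603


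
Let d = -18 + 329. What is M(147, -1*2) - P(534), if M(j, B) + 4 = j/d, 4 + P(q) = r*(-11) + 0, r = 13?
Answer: 44620/311 ≈ 143.47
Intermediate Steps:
d = 311
P(q) = -147 (P(q) = -4 + (13*(-11) + 0) = -4 + (-143 + 0) = -4 - 143 = -147)
M(j, B) = -4 + j/311
M(147, -1*2) - P(534) = (-4 + (1/311)*147) - 1*(-147) = (-4 + 147/311) + 147 = -1097/311 + 147 = 44620/311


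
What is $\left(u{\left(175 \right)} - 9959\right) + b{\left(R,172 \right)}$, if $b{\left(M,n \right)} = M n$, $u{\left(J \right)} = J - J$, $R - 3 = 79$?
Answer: $4145$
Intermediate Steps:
$R = 82$ ($R = 3 + 79 = 82$)
$u{\left(J \right)} = 0$
$\left(u{\left(175 \right)} - 9959\right) + b{\left(R,172 \right)} = \left(0 - 9959\right) + 82 \cdot 172 = -9959 + 14104 = 4145$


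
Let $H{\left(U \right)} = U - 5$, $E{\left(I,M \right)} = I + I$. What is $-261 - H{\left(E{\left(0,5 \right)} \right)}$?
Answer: $-256$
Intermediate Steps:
$E{\left(I,M \right)} = 2 I$
$H{\left(U \right)} = -5 + U$ ($H{\left(U \right)} = U - 5 = -5 + U$)
$-261 - H{\left(E{\left(0,5 \right)} \right)} = -261 - \left(-5 + 2 \cdot 0\right) = -261 - \left(-5 + 0\right) = -261 - -5 = -261 + 5 = -256$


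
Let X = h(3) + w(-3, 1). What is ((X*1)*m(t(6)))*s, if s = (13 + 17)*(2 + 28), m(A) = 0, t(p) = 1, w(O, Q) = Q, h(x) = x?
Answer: 0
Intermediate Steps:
X = 4 (X = 3 + 1 = 4)
s = 900 (s = 30*30 = 900)
((X*1)*m(t(6)))*s = ((4*1)*0)*900 = (4*0)*900 = 0*900 = 0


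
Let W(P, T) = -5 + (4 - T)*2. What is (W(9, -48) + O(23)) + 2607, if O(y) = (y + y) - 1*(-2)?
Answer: 2754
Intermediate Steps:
O(y) = 2 + 2*y (O(y) = 2*y + 2 = 2 + 2*y)
W(P, T) = 3 - 2*T (W(P, T) = -5 + (8 - 2*T) = 3 - 2*T)
(W(9, -48) + O(23)) + 2607 = ((3 - 2*(-48)) + (2 + 2*23)) + 2607 = ((3 + 96) + (2 + 46)) + 2607 = (99 + 48) + 2607 = 147 + 2607 = 2754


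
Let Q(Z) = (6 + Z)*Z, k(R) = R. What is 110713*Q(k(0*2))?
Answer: 0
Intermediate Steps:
Q(Z) = Z*(6 + Z)
110713*Q(k(0*2)) = 110713*((0*2)*(6 + 0*2)) = 110713*(0*(6 + 0)) = 110713*(0*6) = 110713*0 = 0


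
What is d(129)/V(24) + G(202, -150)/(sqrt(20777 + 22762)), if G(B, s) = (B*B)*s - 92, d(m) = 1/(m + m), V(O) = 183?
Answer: 1/47214 - 6120692*sqrt(43539)/43539 ≈ -29333.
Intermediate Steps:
d(m) = 1/(2*m)
G(B, s) = -92 + s*B**2 (G(B, s) = B**2*s - 92 = s*B**2 - 92 = -92 + s*B**2)
d(129)/V(24) + G(202, -150)/(sqrt(20777 + 22762)) = ((1/2)/129)/183 + (-92 - 150*202**2)/(sqrt(20777 + 22762)) = ((1/2)*(1/129))*(1/183) + (-92 - 150*40804)/(sqrt(43539)) = (1/258)*(1/183) + (-92 - 6120600)*(sqrt(43539)/43539) = 1/47214 - 6120692*sqrt(43539)/43539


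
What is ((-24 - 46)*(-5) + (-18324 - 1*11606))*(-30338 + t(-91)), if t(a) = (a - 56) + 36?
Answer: 900681420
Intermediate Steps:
t(a) = -20 + a (t(a) = (-56 + a) + 36 = -20 + a)
((-24 - 46)*(-5) + (-18324 - 1*11606))*(-30338 + t(-91)) = ((-24 - 46)*(-5) + (-18324 - 1*11606))*(-30338 + (-20 - 91)) = (-70*(-5) + (-18324 - 11606))*(-30338 - 111) = (350 - 29930)*(-30449) = -29580*(-30449) = 900681420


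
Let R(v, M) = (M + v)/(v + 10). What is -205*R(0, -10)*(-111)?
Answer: -22755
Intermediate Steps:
R(v, M) = (M + v)/(10 + v)
-205*R(0, -10)*(-111) = -205*(-10 + 0)/(10 + 0)*(-111) = -205*(-10)/10*(-111) = -41*(-10)/2*(-111) = -205*(-1)*(-111) = 205*(-111) = -22755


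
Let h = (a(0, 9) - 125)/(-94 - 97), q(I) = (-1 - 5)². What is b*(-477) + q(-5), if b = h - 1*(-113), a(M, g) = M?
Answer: -10347840/191 ≈ -54177.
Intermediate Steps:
q(I) = 36 (q(I) = (-6)² = 36)
h = 125/191 (h = (0 - 125)/(-94 - 97) = -125/(-191) = -125*(-1/191) = 125/191 ≈ 0.65445)
b = 21708/191 (b = 125/191 - 1*(-113) = 125/191 + 113 = 21708/191 ≈ 113.65)
b*(-477) + q(-5) = (21708/191)*(-477) + 36 = -10354716/191 + 36 = -10347840/191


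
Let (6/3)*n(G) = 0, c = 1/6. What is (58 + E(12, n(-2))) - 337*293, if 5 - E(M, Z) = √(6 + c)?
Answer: -98678 - √222/6 ≈ -98681.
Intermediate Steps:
c = ⅙ ≈ 0.16667
n(G) = 0 (n(G) = (½)*0 = 0)
E(M, Z) = 5 - √222/6 (E(M, Z) = 5 - √(6 + ⅙) = 5 - √(37/6) = 5 - √222/6)
(58 + E(12, n(-2))) - 337*293 = (58 + (5 - √222/6)) - 337*293 = (63 - √222/6) - 98741 = -98678 - √222/6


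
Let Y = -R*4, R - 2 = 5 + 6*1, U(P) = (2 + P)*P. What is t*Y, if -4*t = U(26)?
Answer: 9464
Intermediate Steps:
U(P) = P*(2 + P)
R = 13 (R = 2 + (5 + 6*1) = 2 + (5 + 6) = 2 + 11 = 13)
Y = -52 (Y = -1*13*4 = -13*4 = -52)
t = -182 (t = -13*(2 + 26)/2 = -13*28/2 = -¼*728 = -182)
t*Y = -182*(-52) = 9464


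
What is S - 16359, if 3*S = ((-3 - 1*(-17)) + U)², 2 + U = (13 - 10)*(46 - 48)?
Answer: -16347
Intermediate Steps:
U = -8 (U = -2 + (13 - 10)*(46 - 48) = -2 + 3*(-2) = -2 - 6 = -8)
S = 12 (S = ((-3 - 1*(-17)) - 8)²/3 = ((-3 + 17) - 8)²/3 = (14 - 8)²/3 = (⅓)*6² = (⅓)*36 = 12)
S - 16359 = 12 - 16359 = -16347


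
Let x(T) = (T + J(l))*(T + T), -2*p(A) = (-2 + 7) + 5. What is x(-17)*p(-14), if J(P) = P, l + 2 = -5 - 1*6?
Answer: -5100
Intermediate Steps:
l = -13 (l = -2 + (-5 - 1*6) = -2 + (-5 - 6) = -2 - 11 = -13)
p(A) = -5 (p(A) = -((-2 + 7) + 5)/2 = -(5 + 5)/2 = -½*10 = -5)
x(T) = 2*T*(-13 + T) (x(T) = (T - 13)*(T + T) = (-13 + T)*(2*T) = 2*T*(-13 + T))
x(-17)*p(-14) = (2*(-17)*(-13 - 17))*(-5) = (2*(-17)*(-30))*(-5) = 1020*(-5) = -5100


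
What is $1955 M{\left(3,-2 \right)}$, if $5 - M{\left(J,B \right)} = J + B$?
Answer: $7820$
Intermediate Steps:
$M{\left(J,B \right)} = 5 - B - J$ ($M{\left(J,B \right)} = 5 - \left(J + B\right) = 5 - \left(B + J\right) = 5 - B - J$)
$1955 M{\left(3,-2 \right)} = 1955 \left(5 - -2 - 3\right) = 1955 \left(5 + 2 - 3\right) = 1955 \cdot 4 = 7820$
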